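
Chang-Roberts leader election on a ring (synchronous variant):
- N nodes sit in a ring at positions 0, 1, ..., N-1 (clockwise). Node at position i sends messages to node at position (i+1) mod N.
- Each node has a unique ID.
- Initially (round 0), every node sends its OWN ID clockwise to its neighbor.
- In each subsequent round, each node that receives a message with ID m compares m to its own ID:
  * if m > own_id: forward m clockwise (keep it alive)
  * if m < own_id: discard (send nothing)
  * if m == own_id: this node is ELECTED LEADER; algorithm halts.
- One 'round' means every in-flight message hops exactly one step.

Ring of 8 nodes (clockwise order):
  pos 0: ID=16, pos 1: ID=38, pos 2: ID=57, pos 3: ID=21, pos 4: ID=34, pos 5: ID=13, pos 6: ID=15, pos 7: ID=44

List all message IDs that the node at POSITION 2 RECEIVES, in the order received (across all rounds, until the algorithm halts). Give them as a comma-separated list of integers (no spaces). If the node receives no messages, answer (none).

Round 1: pos1(id38) recv 16: drop; pos2(id57) recv 38: drop; pos3(id21) recv 57: fwd; pos4(id34) recv 21: drop; pos5(id13) recv 34: fwd; pos6(id15) recv 13: drop; pos7(id44) recv 15: drop; pos0(id16) recv 44: fwd
Round 2: pos4(id34) recv 57: fwd; pos6(id15) recv 34: fwd; pos1(id38) recv 44: fwd
Round 3: pos5(id13) recv 57: fwd; pos7(id44) recv 34: drop; pos2(id57) recv 44: drop
Round 4: pos6(id15) recv 57: fwd
Round 5: pos7(id44) recv 57: fwd
Round 6: pos0(id16) recv 57: fwd
Round 7: pos1(id38) recv 57: fwd
Round 8: pos2(id57) recv 57: ELECTED

Answer: 38,44,57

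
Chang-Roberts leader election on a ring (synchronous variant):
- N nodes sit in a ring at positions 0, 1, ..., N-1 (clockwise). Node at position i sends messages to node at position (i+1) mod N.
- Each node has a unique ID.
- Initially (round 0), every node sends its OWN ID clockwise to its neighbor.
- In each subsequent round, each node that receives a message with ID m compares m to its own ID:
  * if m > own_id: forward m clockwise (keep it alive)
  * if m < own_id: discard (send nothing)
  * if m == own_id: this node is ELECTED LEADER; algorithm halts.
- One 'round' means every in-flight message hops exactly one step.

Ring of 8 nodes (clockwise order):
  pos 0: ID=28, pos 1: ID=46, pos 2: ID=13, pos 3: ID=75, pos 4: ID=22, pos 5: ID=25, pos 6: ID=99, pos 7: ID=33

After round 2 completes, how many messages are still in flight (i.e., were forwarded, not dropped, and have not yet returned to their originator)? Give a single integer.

Answer: 2

Derivation:
Round 1: pos1(id46) recv 28: drop; pos2(id13) recv 46: fwd; pos3(id75) recv 13: drop; pos4(id22) recv 75: fwd; pos5(id25) recv 22: drop; pos6(id99) recv 25: drop; pos7(id33) recv 99: fwd; pos0(id28) recv 33: fwd
Round 2: pos3(id75) recv 46: drop; pos5(id25) recv 75: fwd; pos0(id28) recv 99: fwd; pos1(id46) recv 33: drop
After round 2: 2 messages still in flight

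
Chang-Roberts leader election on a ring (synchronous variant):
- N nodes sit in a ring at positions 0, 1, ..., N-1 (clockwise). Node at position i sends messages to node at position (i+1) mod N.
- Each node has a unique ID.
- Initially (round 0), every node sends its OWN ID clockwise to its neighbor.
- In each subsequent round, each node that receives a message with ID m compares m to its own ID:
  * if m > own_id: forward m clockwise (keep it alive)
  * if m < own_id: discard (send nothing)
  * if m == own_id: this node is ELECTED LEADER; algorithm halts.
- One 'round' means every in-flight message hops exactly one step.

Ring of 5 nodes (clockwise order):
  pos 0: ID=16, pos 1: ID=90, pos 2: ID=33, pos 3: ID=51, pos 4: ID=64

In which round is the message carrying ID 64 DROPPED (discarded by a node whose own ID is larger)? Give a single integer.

Round 1: pos1(id90) recv 16: drop; pos2(id33) recv 90: fwd; pos3(id51) recv 33: drop; pos4(id64) recv 51: drop; pos0(id16) recv 64: fwd
Round 2: pos3(id51) recv 90: fwd; pos1(id90) recv 64: drop
Round 3: pos4(id64) recv 90: fwd
Round 4: pos0(id16) recv 90: fwd
Round 5: pos1(id90) recv 90: ELECTED
Message ID 64 originates at pos 4; dropped at pos 1 in round 2

Answer: 2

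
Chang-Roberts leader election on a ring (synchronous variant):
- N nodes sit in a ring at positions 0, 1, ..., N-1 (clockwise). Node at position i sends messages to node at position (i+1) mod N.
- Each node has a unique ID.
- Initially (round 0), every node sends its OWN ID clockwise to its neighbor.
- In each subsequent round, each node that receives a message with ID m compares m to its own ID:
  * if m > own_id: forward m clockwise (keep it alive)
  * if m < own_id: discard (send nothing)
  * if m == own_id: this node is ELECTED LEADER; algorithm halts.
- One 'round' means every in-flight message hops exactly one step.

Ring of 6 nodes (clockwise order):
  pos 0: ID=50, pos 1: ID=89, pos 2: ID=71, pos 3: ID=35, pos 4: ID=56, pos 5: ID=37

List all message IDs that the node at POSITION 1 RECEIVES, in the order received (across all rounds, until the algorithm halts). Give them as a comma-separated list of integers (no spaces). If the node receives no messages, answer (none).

Round 1: pos1(id89) recv 50: drop; pos2(id71) recv 89: fwd; pos3(id35) recv 71: fwd; pos4(id56) recv 35: drop; pos5(id37) recv 56: fwd; pos0(id50) recv 37: drop
Round 2: pos3(id35) recv 89: fwd; pos4(id56) recv 71: fwd; pos0(id50) recv 56: fwd
Round 3: pos4(id56) recv 89: fwd; pos5(id37) recv 71: fwd; pos1(id89) recv 56: drop
Round 4: pos5(id37) recv 89: fwd; pos0(id50) recv 71: fwd
Round 5: pos0(id50) recv 89: fwd; pos1(id89) recv 71: drop
Round 6: pos1(id89) recv 89: ELECTED

Answer: 50,56,71,89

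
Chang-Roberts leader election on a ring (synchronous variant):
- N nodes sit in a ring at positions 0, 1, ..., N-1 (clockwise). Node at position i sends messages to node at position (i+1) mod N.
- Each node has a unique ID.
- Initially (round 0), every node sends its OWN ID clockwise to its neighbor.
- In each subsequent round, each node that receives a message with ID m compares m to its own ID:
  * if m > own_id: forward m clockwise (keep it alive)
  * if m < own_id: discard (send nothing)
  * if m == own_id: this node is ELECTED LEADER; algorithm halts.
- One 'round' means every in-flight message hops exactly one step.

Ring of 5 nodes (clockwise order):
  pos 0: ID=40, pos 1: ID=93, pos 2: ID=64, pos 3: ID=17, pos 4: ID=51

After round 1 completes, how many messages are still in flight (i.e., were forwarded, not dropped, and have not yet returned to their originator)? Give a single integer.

Round 1: pos1(id93) recv 40: drop; pos2(id64) recv 93: fwd; pos3(id17) recv 64: fwd; pos4(id51) recv 17: drop; pos0(id40) recv 51: fwd
After round 1: 3 messages still in flight

Answer: 3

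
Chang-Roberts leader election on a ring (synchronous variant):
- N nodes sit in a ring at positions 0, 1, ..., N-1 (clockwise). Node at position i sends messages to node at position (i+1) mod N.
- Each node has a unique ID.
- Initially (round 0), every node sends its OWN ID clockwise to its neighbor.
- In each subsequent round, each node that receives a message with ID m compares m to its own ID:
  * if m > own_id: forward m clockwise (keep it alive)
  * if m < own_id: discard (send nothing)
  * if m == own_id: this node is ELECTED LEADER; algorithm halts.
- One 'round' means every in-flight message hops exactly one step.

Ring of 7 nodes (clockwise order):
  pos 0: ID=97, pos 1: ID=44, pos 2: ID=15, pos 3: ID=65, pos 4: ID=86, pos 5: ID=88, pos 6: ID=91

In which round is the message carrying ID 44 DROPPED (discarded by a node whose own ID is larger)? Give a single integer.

Answer: 2

Derivation:
Round 1: pos1(id44) recv 97: fwd; pos2(id15) recv 44: fwd; pos3(id65) recv 15: drop; pos4(id86) recv 65: drop; pos5(id88) recv 86: drop; pos6(id91) recv 88: drop; pos0(id97) recv 91: drop
Round 2: pos2(id15) recv 97: fwd; pos3(id65) recv 44: drop
Round 3: pos3(id65) recv 97: fwd
Round 4: pos4(id86) recv 97: fwd
Round 5: pos5(id88) recv 97: fwd
Round 6: pos6(id91) recv 97: fwd
Round 7: pos0(id97) recv 97: ELECTED
Message ID 44 originates at pos 1; dropped at pos 3 in round 2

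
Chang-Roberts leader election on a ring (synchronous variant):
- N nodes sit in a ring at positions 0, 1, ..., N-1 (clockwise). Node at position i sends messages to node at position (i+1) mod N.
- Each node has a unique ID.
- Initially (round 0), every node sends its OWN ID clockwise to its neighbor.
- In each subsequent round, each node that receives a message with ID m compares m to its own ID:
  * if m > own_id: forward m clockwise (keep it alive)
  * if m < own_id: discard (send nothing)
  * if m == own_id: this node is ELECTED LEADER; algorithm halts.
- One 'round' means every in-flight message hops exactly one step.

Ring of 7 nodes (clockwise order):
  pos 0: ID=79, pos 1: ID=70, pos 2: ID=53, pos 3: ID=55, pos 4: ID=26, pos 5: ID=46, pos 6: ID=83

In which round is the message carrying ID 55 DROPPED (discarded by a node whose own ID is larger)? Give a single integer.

Answer: 3

Derivation:
Round 1: pos1(id70) recv 79: fwd; pos2(id53) recv 70: fwd; pos3(id55) recv 53: drop; pos4(id26) recv 55: fwd; pos5(id46) recv 26: drop; pos6(id83) recv 46: drop; pos0(id79) recv 83: fwd
Round 2: pos2(id53) recv 79: fwd; pos3(id55) recv 70: fwd; pos5(id46) recv 55: fwd; pos1(id70) recv 83: fwd
Round 3: pos3(id55) recv 79: fwd; pos4(id26) recv 70: fwd; pos6(id83) recv 55: drop; pos2(id53) recv 83: fwd
Round 4: pos4(id26) recv 79: fwd; pos5(id46) recv 70: fwd; pos3(id55) recv 83: fwd
Round 5: pos5(id46) recv 79: fwd; pos6(id83) recv 70: drop; pos4(id26) recv 83: fwd
Round 6: pos6(id83) recv 79: drop; pos5(id46) recv 83: fwd
Round 7: pos6(id83) recv 83: ELECTED
Message ID 55 originates at pos 3; dropped at pos 6 in round 3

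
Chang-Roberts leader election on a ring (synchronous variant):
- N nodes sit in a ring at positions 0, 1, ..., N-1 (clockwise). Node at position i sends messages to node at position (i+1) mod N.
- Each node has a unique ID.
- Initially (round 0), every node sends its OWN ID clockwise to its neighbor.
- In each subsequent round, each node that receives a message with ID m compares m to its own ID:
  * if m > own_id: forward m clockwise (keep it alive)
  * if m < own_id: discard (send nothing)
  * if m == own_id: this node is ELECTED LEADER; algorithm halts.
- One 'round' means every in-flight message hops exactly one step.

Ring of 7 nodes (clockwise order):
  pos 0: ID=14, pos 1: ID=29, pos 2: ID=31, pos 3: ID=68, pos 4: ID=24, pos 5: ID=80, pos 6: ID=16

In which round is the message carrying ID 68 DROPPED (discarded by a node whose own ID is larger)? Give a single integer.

Round 1: pos1(id29) recv 14: drop; pos2(id31) recv 29: drop; pos3(id68) recv 31: drop; pos4(id24) recv 68: fwd; pos5(id80) recv 24: drop; pos6(id16) recv 80: fwd; pos0(id14) recv 16: fwd
Round 2: pos5(id80) recv 68: drop; pos0(id14) recv 80: fwd; pos1(id29) recv 16: drop
Round 3: pos1(id29) recv 80: fwd
Round 4: pos2(id31) recv 80: fwd
Round 5: pos3(id68) recv 80: fwd
Round 6: pos4(id24) recv 80: fwd
Round 7: pos5(id80) recv 80: ELECTED
Message ID 68 originates at pos 3; dropped at pos 5 in round 2

Answer: 2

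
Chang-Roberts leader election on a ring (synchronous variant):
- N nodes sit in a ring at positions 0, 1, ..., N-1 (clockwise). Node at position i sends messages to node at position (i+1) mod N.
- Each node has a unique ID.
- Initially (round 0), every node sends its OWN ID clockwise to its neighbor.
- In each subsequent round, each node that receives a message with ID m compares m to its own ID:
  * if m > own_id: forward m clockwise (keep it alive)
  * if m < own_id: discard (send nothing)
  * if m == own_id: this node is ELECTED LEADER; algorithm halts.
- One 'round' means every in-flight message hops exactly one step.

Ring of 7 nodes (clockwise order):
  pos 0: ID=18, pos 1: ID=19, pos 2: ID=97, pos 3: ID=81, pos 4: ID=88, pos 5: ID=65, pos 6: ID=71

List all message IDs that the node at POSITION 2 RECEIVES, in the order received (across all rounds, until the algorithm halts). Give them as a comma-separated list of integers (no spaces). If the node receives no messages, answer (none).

Answer: 19,71,88,97

Derivation:
Round 1: pos1(id19) recv 18: drop; pos2(id97) recv 19: drop; pos3(id81) recv 97: fwd; pos4(id88) recv 81: drop; pos5(id65) recv 88: fwd; pos6(id71) recv 65: drop; pos0(id18) recv 71: fwd
Round 2: pos4(id88) recv 97: fwd; pos6(id71) recv 88: fwd; pos1(id19) recv 71: fwd
Round 3: pos5(id65) recv 97: fwd; pos0(id18) recv 88: fwd; pos2(id97) recv 71: drop
Round 4: pos6(id71) recv 97: fwd; pos1(id19) recv 88: fwd
Round 5: pos0(id18) recv 97: fwd; pos2(id97) recv 88: drop
Round 6: pos1(id19) recv 97: fwd
Round 7: pos2(id97) recv 97: ELECTED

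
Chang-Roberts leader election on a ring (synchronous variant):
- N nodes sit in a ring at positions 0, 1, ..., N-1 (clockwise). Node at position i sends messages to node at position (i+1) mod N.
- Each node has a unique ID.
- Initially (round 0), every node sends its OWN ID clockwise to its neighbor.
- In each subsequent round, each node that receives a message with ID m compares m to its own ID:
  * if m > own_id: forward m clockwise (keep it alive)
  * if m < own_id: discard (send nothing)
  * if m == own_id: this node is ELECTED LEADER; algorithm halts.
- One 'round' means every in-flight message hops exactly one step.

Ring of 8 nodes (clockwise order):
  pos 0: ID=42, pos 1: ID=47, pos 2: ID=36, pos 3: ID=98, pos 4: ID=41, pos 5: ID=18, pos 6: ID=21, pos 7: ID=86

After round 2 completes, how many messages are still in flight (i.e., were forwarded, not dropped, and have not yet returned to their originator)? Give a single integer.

Answer: 3

Derivation:
Round 1: pos1(id47) recv 42: drop; pos2(id36) recv 47: fwd; pos3(id98) recv 36: drop; pos4(id41) recv 98: fwd; pos5(id18) recv 41: fwd; pos6(id21) recv 18: drop; pos7(id86) recv 21: drop; pos0(id42) recv 86: fwd
Round 2: pos3(id98) recv 47: drop; pos5(id18) recv 98: fwd; pos6(id21) recv 41: fwd; pos1(id47) recv 86: fwd
After round 2: 3 messages still in flight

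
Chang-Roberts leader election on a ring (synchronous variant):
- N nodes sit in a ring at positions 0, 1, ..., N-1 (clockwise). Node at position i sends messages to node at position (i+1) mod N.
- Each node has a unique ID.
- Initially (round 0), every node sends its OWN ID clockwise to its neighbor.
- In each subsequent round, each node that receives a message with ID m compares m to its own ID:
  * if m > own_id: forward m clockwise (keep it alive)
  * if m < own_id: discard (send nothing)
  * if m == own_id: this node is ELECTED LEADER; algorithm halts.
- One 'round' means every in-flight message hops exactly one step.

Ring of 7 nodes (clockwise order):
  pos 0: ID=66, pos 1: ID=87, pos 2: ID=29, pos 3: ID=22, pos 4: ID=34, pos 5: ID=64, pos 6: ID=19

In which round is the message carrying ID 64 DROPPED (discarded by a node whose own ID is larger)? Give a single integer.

Round 1: pos1(id87) recv 66: drop; pos2(id29) recv 87: fwd; pos3(id22) recv 29: fwd; pos4(id34) recv 22: drop; pos5(id64) recv 34: drop; pos6(id19) recv 64: fwd; pos0(id66) recv 19: drop
Round 2: pos3(id22) recv 87: fwd; pos4(id34) recv 29: drop; pos0(id66) recv 64: drop
Round 3: pos4(id34) recv 87: fwd
Round 4: pos5(id64) recv 87: fwd
Round 5: pos6(id19) recv 87: fwd
Round 6: pos0(id66) recv 87: fwd
Round 7: pos1(id87) recv 87: ELECTED
Message ID 64 originates at pos 5; dropped at pos 0 in round 2

Answer: 2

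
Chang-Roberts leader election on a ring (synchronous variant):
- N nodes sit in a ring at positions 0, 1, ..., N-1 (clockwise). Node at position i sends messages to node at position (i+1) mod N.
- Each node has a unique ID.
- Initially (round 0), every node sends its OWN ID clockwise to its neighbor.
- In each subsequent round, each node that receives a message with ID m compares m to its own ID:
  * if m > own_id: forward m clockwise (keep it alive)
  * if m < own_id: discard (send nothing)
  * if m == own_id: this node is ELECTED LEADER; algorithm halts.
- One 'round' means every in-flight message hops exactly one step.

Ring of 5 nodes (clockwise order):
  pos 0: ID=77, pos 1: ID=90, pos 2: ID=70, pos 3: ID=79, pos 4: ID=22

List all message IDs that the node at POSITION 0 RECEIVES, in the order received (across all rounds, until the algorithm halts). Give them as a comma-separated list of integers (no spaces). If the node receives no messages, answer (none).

Round 1: pos1(id90) recv 77: drop; pos2(id70) recv 90: fwd; pos3(id79) recv 70: drop; pos4(id22) recv 79: fwd; pos0(id77) recv 22: drop
Round 2: pos3(id79) recv 90: fwd; pos0(id77) recv 79: fwd
Round 3: pos4(id22) recv 90: fwd; pos1(id90) recv 79: drop
Round 4: pos0(id77) recv 90: fwd
Round 5: pos1(id90) recv 90: ELECTED

Answer: 22,79,90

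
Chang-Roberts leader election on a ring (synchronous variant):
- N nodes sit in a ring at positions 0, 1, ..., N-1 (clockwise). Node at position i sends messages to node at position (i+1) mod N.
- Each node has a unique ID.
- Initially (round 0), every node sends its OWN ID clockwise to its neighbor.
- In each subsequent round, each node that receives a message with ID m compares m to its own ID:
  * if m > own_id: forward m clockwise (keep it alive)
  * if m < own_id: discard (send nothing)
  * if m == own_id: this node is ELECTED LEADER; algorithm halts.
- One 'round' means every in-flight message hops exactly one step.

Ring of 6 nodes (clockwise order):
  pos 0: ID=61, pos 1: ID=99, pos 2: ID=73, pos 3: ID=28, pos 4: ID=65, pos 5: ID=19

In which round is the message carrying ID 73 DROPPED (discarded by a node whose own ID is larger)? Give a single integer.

Answer: 5

Derivation:
Round 1: pos1(id99) recv 61: drop; pos2(id73) recv 99: fwd; pos3(id28) recv 73: fwd; pos4(id65) recv 28: drop; pos5(id19) recv 65: fwd; pos0(id61) recv 19: drop
Round 2: pos3(id28) recv 99: fwd; pos4(id65) recv 73: fwd; pos0(id61) recv 65: fwd
Round 3: pos4(id65) recv 99: fwd; pos5(id19) recv 73: fwd; pos1(id99) recv 65: drop
Round 4: pos5(id19) recv 99: fwd; pos0(id61) recv 73: fwd
Round 5: pos0(id61) recv 99: fwd; pos1(id99) recv 73: drop
Round 6: pos1(id99) recv 99: ELECTED
Message ID 73 originates at pos 2; dropped at pos 1 in round 5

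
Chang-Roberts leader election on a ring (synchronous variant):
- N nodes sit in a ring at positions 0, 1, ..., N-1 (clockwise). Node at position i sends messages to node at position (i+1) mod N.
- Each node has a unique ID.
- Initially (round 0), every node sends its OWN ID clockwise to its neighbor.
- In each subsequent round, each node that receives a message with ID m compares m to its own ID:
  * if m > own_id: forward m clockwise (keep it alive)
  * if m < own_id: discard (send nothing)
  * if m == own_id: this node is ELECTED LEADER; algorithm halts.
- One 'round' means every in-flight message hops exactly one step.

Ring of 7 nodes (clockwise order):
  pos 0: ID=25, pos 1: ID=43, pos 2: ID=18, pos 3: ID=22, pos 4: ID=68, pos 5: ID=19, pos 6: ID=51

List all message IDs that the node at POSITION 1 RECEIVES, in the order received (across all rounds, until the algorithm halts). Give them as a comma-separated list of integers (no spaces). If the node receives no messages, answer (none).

Round 1: pos1(id43) recv 25: drop; pos2(id18) recv 43: fwd; pos3(id22) recv 18: drop; pos4(id68) recv 22: drop; pos5(id19) recv 68: fwd; pos6(id51) recv 19: drop; pos0(id25) recv 51: fwd
Round 2: pos3(id22) recv 43: fwd; pos6(id51) recv 68: fwd; pos1(id43) recv 51: fwd
Round 3: pos4(id68) recv 43: drop; pos0(id25) recv 68: fwd; pos2(id18) recv 51: fwd
Round 4: pos1(id43) recv 68: fwd; pos3(id22) recv 51: fwd
Round 5: pos2(id18) recv 68: fwd; pos4(id68) recv 51: drop
Round 6: pos3(id22) recv 68: fwd
Round 7: pos4(id68) recv 68: ELECTED

Answer: 25,51,68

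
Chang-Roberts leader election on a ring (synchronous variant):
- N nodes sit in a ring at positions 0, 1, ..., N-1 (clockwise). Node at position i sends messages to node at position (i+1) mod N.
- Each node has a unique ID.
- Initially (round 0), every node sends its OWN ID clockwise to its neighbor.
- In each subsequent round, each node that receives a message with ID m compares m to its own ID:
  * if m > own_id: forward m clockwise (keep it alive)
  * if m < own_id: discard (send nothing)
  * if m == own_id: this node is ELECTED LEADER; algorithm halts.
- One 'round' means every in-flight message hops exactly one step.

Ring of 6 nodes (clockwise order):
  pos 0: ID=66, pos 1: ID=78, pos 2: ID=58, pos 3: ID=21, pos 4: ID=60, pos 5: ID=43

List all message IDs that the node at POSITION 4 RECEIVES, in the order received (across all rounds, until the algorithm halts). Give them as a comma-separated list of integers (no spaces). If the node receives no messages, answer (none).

Round 1: pos1(id78) recv 66: drop; pos2(id58) recv 78: fwd; pos3(id21) recv 58: fwd; pos4(id60) recv 21: drop; pos5(id43) recv 60: fwd; pos0(id66) recv 43: drop
Round 2: pos3(id21) recv 78: fwd; pos4(id60) recv 58: drop; pos0(id66) recv 60: drop
Round 3: pos4(id60) recv 78: fwd
Round 4: pos5(id43) recv 78: fwd
Round 5: pos0(id66) recv 78: fwd
Round 6: pos1(id78) recv 78: ELECTED

Answer: 21,58,78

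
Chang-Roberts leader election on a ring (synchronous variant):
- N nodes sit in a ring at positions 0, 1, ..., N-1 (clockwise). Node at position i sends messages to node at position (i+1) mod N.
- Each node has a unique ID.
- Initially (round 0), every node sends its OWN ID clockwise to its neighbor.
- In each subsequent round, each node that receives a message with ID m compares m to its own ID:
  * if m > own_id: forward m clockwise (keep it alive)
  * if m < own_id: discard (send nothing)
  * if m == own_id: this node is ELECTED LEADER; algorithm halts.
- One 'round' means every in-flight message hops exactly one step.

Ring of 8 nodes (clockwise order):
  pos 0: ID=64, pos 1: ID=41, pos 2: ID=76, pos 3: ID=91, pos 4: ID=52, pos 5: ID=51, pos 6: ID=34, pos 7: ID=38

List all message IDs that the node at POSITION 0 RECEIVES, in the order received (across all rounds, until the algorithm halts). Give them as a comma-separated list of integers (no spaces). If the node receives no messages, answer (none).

Answer: 38,51,52,91

Derivation:
Round 1: pos1(id41) recv 64: fwd; pos2(id76) recv 41: drop; pos3(id91) recv 76: drop; pos4(id52) recv 91: fwd; pos5(id51) recv 52: fwd; pos6(id34) recv 51: fwd; pos7(id38) recv 34: drop; pos0(id64) recv 38: drop
Round 2: pos2(id76) recv 64: drop; pos5(id51) recv 91: fwd; pos6(id34) recv 52: fwd; pos7(id38) recv 51: fwd
Round 3: pos6(id34) recv 91: fwd; pos7(id38) recv 52: fwd; pos0(id64) recv 51: drop
Round 4: pos7(id38) recv 91: fwd; pos0(id64) recv 52: drop
Round 5: pos0(id64) recv 91: fwd
Round 6: pos1(id41) recv 91: fwd
Round 7: pos2(id76) recv 91: fwd
Round 8: pos3(id91) recv 91: ELECTED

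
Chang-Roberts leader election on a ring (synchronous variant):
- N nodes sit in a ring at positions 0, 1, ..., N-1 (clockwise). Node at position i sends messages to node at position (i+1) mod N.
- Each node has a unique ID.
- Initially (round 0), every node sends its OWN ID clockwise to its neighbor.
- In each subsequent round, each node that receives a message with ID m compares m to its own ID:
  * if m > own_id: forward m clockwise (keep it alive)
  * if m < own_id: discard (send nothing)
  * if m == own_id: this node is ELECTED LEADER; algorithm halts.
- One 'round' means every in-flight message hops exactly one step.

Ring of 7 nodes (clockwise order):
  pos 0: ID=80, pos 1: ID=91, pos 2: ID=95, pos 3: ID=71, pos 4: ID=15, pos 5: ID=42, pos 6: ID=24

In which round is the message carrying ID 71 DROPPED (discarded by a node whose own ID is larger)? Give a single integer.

Answer: 4

Derivation:
Round 1: pos1(id91) recv 80: drop; pos2(id95) recv 91: drop; pos3(id71) recv 95: fwd; pos4(id15) recv 71: fwd; pos5(id42) recv 15: drop; pos6(id24) recv 42: fwd; pos0(id80) recv 24: drop
Round 2: pos4(id15) recv 95: fwd; pos5(id42) recv 71: fwd; pos0(id80) recv 42: drop
Round 3: pos5(id42) recv 95: fwd; pos6(id24) recv 71: fwd
Round 4: pos6(id24) recv 95: fwd; pos0(id80) recv 71: drop
Round 5: pos0(id80) recv 95: fwd
Round 6: pos1(id91) recv 95: fwd
Round 7: pos2(id95) recv 95: ELECTED
Message ID 71 originates at pos 3; dropped at pos 0 in round 4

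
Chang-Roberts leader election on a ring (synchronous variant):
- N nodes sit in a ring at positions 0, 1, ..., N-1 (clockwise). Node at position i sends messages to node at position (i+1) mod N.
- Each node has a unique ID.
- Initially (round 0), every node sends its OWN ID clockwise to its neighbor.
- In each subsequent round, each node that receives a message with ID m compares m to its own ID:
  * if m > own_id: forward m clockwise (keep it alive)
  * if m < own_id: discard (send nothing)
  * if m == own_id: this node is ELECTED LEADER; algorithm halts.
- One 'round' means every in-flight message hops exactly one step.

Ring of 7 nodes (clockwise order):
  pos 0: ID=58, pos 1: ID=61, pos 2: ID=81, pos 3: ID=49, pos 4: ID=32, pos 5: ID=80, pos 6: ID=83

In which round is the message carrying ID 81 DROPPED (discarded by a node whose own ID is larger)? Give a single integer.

Answer: 4

Derivation:
Round 1: pos1(id61) recv 58: drop; pos2(id81) recv 61: drop; pos3(id49) recv 81: fwd; pos4(id32) recv 49: fwd; pos5(id80) recv 32: drop; pos6(id83) recv 80: drop; pos0(id58) recv 83: fwd
Round 2: pos4(id32) recv 81: fwd; pos5(id80) recv 49: drop; pos1(id61) recv 83: fwd
Round 3: pos5(id80) recv 81: fwd; pos2(id81) recv 83: fwd
Round 4: pos6(id83) recv 81: drop; pos3(id49) recv 83: fwd
Round 5: pos4(id32) recv 83: fwd
Round 6: pos5(id80) recv 83: fwd
Round 7: pos6(id83) recv 83: ELECTED
Message ID 81 originates at pos 2; dropped at pos 6 in round 4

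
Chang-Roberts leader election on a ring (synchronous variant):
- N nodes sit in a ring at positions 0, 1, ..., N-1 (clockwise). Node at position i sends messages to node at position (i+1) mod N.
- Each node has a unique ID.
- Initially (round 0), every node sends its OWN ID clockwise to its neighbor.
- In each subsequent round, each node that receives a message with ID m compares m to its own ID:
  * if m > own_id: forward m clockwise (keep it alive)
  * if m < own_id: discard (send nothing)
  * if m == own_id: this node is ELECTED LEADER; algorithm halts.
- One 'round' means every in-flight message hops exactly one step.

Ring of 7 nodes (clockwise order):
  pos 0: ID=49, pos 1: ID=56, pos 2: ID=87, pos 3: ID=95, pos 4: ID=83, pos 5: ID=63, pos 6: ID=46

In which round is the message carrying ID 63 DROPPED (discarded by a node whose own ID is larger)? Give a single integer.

Round 1: pos1(id56) recv 49: drop; pos2(id87) recv 56: drop; pos3(id95) recv 87: drop; pos4(id83) recv 95: fwd; pos5(id63) recv 83: fwd; pos6(id46) recv 63: fwd; pos0(id49) recv 46: drop
Round 2: pos5(id63) recv 95: fwd; pos6(id46) recv 83: fwd; pos0(id49) recv 63: fwd
Round 3: pos6(id46) recv 95: fwd; pos0(id49) recv 83: fwd; pos1(id56) recv 63: fwd
Round 4: pos0(id49) recv 95: fwd; pos1(id56) recv 83: fwd; pos2(id87) recv 63: drop
Round 5: pos1(id56) recv 95: fwd; pos2(id87) recv 83: drop
Round 6: pos2(id87) recv 95: fwd
Round 7: pos3(id95) recv 95: ELECTED
Message ID 63 originates at pos 5; dropped at pos 2 in round 4

Answer: 4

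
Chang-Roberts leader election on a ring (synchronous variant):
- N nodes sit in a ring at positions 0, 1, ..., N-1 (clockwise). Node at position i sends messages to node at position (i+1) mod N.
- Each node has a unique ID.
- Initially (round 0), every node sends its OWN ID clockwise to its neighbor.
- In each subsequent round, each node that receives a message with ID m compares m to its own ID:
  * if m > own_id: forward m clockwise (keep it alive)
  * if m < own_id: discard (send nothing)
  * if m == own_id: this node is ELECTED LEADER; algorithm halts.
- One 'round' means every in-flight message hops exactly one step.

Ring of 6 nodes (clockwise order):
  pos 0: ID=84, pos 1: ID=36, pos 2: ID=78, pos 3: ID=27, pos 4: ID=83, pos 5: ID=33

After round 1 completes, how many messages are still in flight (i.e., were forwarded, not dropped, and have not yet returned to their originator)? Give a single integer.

Answer: 3

Derivation:
Round 1: pos1(id36) recv 84: fwd; pos2(id78) recv 36: drop; pos3(id27) recv 78: fwd; pos4(id83) recv 27: drop; pos5(id33) recv 83: fwd; pos0(id84) recv 33: drop
After round 1: 3 messages still in flight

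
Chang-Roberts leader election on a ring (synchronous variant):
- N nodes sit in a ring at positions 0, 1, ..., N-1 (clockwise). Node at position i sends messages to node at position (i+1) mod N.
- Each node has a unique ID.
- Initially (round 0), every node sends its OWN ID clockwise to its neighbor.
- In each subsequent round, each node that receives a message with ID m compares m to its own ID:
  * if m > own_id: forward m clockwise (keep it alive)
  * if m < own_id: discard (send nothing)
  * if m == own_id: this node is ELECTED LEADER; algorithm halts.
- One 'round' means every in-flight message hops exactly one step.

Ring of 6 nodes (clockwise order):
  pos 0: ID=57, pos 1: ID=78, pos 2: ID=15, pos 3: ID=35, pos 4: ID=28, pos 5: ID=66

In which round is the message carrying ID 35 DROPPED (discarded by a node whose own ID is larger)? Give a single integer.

Round 1: pos1(id78) recv 57: drop; pos2(id15) recv 78: fwd; pos3(id35) recv 15: drop; pos4(id28) recv 35: fwd; pos5(id66) recv 28: drop; pos0(id57) recv 66: fwd
Round 2: pos3(id35) recv 78: fwd; pos5(id66) recv 35: drop; pos1(id78) recv 66: drop
Round 3: pos4(id28) recv 78: fwd
Round 4: pos5(id66) recv 78: fwd
Round 5: pos0(id57) recv 78: fwd
Round 6: pos1(id78) recv 78: ELECTED
Message ID 35 originates at pos 3; dropped at pos 5 in round 2

Answer: 2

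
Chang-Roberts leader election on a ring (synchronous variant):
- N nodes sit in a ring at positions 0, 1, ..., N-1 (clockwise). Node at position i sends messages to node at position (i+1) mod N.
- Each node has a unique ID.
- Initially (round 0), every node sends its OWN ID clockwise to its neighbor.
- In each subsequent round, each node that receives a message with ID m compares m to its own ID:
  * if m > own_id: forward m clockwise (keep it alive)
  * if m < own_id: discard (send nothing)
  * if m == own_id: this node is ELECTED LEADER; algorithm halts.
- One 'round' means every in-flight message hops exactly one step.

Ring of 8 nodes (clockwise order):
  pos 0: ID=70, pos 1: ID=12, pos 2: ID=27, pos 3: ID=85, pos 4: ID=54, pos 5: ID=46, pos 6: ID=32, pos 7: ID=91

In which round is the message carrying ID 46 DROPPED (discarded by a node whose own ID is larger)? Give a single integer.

Answer: 2

Derivation:
Round 1: pos1(id12) recv 70: fwd; pos2(id27) recv 12: drop; pos3(id85) recv 27: drop; pos4(id54) recv 85: fwd; pos5(id46) recv 54: fwd; pos6(id32) recv 46: fwd; pos7(id91) recv 32: drop; pos0(id70) recv 91: fwd
Round 2: pos2(id27) recv 70: fwd; pos5(id46) recv 85: fwd; pos6(id32) recv 54: fwd; pos7(id91) recv 46: drop; pos1(id12) recv 91: fwd
Round 3: pos3(id85) recv 70: drop; pos6(id32) recv 85: fwd; pos7(id91) recv 54: drop; pos2(id27) recv 91: fwd
Round 4: pos7(id91) recv 85: drop; pos3(id85) recv 91: fwd
Round 5: pos4(id54) recv 91: fwd
Round 6: pos5(id46) recv 91: fwd
Round 7: pos6(id32) recv 91: fwd
Round 8: pos7(id91) recv 91: ELECTED
Message ID 46 originates at pos 5; dropped at pos 7 in round 2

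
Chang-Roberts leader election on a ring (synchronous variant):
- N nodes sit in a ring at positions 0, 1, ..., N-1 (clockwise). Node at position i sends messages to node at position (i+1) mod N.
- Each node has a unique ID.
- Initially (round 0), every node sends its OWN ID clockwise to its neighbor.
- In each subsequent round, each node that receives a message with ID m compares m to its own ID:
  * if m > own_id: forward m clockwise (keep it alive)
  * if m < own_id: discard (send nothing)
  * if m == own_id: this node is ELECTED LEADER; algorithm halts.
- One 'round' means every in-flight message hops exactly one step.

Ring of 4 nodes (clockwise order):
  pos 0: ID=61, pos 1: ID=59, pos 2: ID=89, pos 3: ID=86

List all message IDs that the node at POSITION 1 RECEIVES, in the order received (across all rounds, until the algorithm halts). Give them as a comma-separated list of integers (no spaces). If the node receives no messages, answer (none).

Round 1: pos1(id59) recv 61: fwd; pos2(id89) recv 59: drop; pos3(id86) recv 89: fwd; pos0(id61) recv 86: fwd
Round 2: pos2(id89) recv 61: drop; pos0(id61) recv 89: fwd; pos1(id59) recv 86: fwd
Round 3: pos1(id59) recv 89: fwd; pos2(id89) recv 86: drop
Round 4: pos2(id89) recv 89: ELECTED

Answer: 61,86,89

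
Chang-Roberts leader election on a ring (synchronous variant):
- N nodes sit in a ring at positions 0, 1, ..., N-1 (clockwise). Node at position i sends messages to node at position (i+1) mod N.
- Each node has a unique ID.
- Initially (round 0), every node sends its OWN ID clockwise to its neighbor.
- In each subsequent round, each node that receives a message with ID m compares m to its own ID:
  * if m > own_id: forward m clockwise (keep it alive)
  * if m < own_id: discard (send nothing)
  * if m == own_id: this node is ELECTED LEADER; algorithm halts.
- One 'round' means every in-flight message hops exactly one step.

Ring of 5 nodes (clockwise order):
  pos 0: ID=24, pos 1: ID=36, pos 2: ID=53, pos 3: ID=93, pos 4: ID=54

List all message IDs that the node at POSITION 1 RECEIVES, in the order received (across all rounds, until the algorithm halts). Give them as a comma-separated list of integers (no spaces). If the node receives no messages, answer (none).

Round 1: pos1(id36) recv 24: drop; pos2(id53) recv 36: drop; pos3(id93) recv 53: drop; pos4(id54) recv 93: fwd; pos0(id24) recv 54: fwd
Round 2: pos0(id24) recv 93: fwd; pos1(id36) recv 54: fwd
Round 3: pos1(id36) recv 93: fwd; pos2(id53) recv 54: fwd
Round 4: pos2(id53) recv 93: fwd; pos3(id93) recv 54: drop
Round 5: pos3(id93) recv 93: ELECTED

Answer: 24,54,93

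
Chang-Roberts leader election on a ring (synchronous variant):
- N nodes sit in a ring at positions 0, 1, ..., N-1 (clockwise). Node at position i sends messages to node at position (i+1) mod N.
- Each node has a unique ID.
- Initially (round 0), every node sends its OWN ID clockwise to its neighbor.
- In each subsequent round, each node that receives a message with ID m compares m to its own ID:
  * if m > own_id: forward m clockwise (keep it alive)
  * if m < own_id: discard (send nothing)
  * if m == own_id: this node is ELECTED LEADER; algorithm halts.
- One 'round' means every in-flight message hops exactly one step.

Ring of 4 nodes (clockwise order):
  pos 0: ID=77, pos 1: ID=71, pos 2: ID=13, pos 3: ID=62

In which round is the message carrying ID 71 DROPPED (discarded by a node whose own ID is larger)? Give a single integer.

Round 1: pos1(id71) recv 77: fwd; pos2(id13) recv 71: fwd; pos3(id62) recv 13: drop; pos0(id77) recv 62: drop
Round 2: pos2(id13) recv 77: fwd; pos3(id62) recv 71: fwd
Round 3: pos3(id62) recv 77: fwd; pos0(id77) recv 71: drop
Round 4: pos0(id77) recv 77: ELECTED
Message ID 71 originates at pos 1; dropped at pos 0 in round 3

Answer: 3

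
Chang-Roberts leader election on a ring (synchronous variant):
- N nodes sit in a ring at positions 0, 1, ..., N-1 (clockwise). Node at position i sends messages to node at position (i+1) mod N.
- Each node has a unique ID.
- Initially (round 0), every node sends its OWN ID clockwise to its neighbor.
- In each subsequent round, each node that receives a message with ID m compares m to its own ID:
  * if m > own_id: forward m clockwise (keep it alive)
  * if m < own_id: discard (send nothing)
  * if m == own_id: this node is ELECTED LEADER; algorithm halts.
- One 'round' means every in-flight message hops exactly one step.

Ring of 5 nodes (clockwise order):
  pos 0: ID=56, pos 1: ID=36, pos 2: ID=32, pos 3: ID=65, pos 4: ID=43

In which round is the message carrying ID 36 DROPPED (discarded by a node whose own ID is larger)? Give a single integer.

Answer: 2

Derivation:
Round 1: pos1(id36) recv 56: fwd; pos2(id32) recv 36: fwd; pos3(id65) recv 32: drop; pos4(id43) recv 65: fwd; pos0(id56) recv 43: drop
Round 2: pos2(id32) recv 56: fwd; pos3(id65) recv 36: drop; pos0(id56) recv 65: fwd
Round 3: pos3(id65) recv 56: drop; pos1(id36) recv 65: fwd
Round 4: pos2(id32) recv 65: fwd
Round 5: pos3(id65) recv 65: ELECTED
Message ID 36 originates at pos 1; dropped at pos 3 in round 2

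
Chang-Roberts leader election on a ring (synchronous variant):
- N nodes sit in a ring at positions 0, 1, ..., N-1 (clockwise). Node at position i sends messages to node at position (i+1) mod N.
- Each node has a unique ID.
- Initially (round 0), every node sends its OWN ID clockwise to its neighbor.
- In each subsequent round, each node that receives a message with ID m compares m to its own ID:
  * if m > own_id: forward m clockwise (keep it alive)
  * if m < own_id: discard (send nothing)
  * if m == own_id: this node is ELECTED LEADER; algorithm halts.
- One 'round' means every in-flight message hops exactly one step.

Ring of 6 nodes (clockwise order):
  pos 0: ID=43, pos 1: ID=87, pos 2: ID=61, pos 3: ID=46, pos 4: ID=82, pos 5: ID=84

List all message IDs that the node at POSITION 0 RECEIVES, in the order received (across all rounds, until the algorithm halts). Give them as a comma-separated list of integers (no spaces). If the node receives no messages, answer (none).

Answer: 84,87

Derivation:
Round 1: pos1(id87) recv 43: drop; pos2(id61) recv 87: fwd; pos3(id46) recv 61: fwd; pos4(id82) recv 46: drop; pos5(id84) recv 82: drop; pos0(id43) recv 84: fwd
Round 2: pos3(id46) recv 87: fwd; pos4(id82) recv 61: drop; pos1(id87) recv 84: drop
Round 3: pos4(id82) recv 87: fwd
Round 4: pos5(id84) recv 87: fwd
Round 5: pos0(id43) recv 87: fwd
Round 6: pos1(id87) recv 87: ELECTED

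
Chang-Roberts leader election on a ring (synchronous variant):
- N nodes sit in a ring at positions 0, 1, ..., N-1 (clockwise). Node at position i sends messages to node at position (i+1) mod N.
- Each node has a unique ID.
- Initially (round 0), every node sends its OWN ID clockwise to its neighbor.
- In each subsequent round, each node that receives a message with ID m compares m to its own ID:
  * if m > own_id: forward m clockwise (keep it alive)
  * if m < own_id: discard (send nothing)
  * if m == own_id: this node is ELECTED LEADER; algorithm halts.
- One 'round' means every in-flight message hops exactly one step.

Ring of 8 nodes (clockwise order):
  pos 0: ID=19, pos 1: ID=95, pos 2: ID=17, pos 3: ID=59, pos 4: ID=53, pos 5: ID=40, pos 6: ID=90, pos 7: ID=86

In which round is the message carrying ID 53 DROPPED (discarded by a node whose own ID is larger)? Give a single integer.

Answer: 2

Derivation:
Round 1: pos1(id95) recv 19: drop; pos2(id17) recv 95: fwd; pos3(id59) recv 17: drop; pos4(id53) recv 59: fwd; pos5(id40) recv 53: fwd; pos6(id90) recv 40: drop; pos7(id86) recv 90: fwd; pos0(id19) recv 86: fwd
Round 2: pos3(id59) recv 95: fwd; pos5(id40) recv 59: fwd; pos6(id90) recv 53: drop; pos0(id19) recv 90: fwd; pos1(id95) recv 86: drop
Round 3: pos4(id53) recv 95: fwd; pos6(id90) recv 59: drop; pos1(id95) recv 90: drop
Round 4: pos5(id40) recv 95: fwd
Round 5: pos6(id90) recv 95: fwd
Round 6: pos7(id86) recv 95: fwd
Round 7: pos0(id19) recv 95: fwd
Round 8: pos1(id95) recv 95: ELECTED
Message ID 53 originates at pos 4; dropped at pos 6 in round 2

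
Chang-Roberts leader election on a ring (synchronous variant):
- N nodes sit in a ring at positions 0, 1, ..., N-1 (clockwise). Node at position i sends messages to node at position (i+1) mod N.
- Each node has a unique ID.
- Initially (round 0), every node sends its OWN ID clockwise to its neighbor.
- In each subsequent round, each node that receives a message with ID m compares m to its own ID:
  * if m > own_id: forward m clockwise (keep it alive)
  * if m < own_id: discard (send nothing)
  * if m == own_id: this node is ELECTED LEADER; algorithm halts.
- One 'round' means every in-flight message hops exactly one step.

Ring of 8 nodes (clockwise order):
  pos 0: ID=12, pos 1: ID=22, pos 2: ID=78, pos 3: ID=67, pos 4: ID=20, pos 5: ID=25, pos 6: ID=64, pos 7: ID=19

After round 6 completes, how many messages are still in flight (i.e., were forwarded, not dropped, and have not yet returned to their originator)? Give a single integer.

Round 1: pos1(id22) recv 12: drop; pos2(id78) recv 22: drop; pos3(id67) recv 78: fwd; pos4(id20) recv 67: fwd; pos5(id25) recv 20: drop; pos6(id64) recv 25: drop; pos7(id19) recv 64: fwd; pos0(id12) recv 19: fwd
Round 2: pos4(id20) recv 78: fwd; pos5(id25) recv 67: fwd; pos0(id12) recv 64: fwd; pos1(id22) recv 19: drop
Round 3: pos5(id25) recv 78: fwd; pos6(id64) recv 67: fwd; pos1(id22) recv 64: fwd
Round 4: pos6(id64) recv 78: fwd; pos7(id19) recv 67: fwd; pos2(id78) recv 64: drop
Round 5: pos7(id19) recv 78: fwd; pos0(id12) recv 67: fwd
Round 6: pos0(id12) recv 78: fwd; pos1(id22) recv 67: fwd
After round 6: 2 messages still in flight

Answer: 2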